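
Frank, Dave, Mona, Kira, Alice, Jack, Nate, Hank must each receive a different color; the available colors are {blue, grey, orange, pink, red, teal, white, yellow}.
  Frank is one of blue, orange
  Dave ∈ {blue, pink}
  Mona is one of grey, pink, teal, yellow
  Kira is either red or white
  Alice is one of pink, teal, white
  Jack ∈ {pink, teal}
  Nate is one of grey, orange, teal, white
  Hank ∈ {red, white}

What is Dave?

blue

Among the 8 variables, yellow fits only Mona (and all 8 values in {blue, grey, orange, pink, red, teal, white, yellow} must be used), so Mona = yellow.
The 7 still-open variables together cover exactly {blue, grey, orange, pink, red, teal, white} — 7 values for 7 variables — and grey appears only in Nate's list, so Nate = grey.
Among the 6 still-open variables, orange fits only Frank (and all 6 values in {blue, orange, pink, red, teal, white} must be used), so Frank = orange.
The 5 still-open variables draw from only 5 values {blue, pink, red, teal, white}, so each is used; only Dave can be blue, hence Dave = blue.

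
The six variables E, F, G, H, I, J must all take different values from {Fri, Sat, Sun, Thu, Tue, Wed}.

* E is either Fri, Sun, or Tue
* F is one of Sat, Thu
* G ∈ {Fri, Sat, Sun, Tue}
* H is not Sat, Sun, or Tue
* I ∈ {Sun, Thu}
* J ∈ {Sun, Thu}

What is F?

Sat

The 6 variables together cover exactly {Fri, Sat, Sun, Thu, Tue, Wed} — 6 values for 6 variables — and Wed appears only in H's list, so H = Wed.
The 2 variables I and J are confined to {Sun, Thu}, which locks those values in; drop them from E, F, G.
So F = Sat.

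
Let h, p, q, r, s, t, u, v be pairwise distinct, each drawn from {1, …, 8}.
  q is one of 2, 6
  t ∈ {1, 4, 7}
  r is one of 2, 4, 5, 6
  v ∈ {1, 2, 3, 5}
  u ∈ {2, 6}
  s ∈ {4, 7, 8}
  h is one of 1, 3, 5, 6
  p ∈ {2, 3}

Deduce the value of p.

Among the 8 variables, 8 fits only s (and all 8 values in {1, 2, 3, 4, 5, 6, 7, 8} must be used), so s = 8.
The 7 still-open variables together cover exactly {1, 2, 3, 4, 5, 6, 7} — 7 values for 7 variables — and 7 appears only in t's list, so t = 7.
The 6 still-open variables draw from only 6 values {1, 2, 3, 4, 5, 6}, so each is used; only r can be 4, hence r = 4.
q and u share exactly the 2 values {2, 6}; by pigeonhole those values go to them, so strike 2, 6 from h, p, v.
So p = 3.

3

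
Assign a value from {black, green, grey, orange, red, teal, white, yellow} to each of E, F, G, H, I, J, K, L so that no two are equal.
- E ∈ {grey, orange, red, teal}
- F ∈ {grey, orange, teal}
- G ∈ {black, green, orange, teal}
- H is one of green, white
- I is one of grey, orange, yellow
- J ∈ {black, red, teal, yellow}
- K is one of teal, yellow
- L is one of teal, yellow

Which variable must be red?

The 8 variables draw from only 8 values {black, green, grey, orange, red, teal, white, yellow}, so each is used; only H can be white, hence H = white.
Among the 7 still-open variables, green fits only G (and all 7 values in {black, green, grey, orange, red, teal, yellow} must be used), so G = green.
The 6 still-open variables together cover exactly {black, grey, orange, red, teal, yellow} — 6 values for 6 variables — and black appears only in J's list, so J = black.
The 5 still-open variables together cover exactly {grey, orange, red, teal, yellow} — 5 values for 5 variables — and red appears only in E's list, so E = red.

E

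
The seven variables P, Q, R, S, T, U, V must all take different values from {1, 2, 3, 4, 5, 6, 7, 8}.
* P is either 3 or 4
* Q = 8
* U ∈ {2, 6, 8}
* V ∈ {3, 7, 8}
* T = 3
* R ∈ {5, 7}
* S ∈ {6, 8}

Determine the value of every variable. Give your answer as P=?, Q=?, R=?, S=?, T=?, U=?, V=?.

P=4, Q=8, R=5, S=6, T=3, U=2, V=7

Q has just one choice, so Q = 8. Remove 8 from S, U, V.
S has just one choice, so S = 6. So U can't be 6.
T's domain is down to {3}, so T = 3. Remove 3 from P, V.
That leaves U = 2.
V must be 7 (only option left). Remove 7 from R.
P must be 4 (only option left).
R's domain is down to {5}, so R = 5.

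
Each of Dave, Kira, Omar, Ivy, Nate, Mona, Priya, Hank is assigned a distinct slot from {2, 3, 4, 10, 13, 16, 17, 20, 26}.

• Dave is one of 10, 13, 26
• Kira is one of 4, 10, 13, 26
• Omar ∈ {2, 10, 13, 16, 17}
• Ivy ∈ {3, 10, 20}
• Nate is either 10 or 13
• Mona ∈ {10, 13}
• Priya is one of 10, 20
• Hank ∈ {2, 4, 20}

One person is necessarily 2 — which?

The 2 variables Nate and Mona are confined to {10, 13}, which locks those values in; drop them from Dave, Kira, Omar, Ivy, Priya.
Dave must be 26 (only option left). So Kira can't be 26.
Kira must be 4 (only option left). Remove 4 from Hank.
Priya must be 20 (only option left). So Ivy, Hank can't be 20.

Hank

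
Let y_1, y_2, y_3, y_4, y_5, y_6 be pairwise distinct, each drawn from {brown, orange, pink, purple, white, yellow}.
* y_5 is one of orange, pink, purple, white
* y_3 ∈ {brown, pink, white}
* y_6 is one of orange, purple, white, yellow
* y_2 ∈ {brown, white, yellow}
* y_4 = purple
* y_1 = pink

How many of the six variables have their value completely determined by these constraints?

2

y_1's domain is down to {pink}, so y_1 = pink. So y_3, y_5 can't be pink.
That leaves y_4 = purple. So y_5, y_6 can't be purple.
Determined: y_1=pink, y_4=purple. The other variables each still have more than one consistent value. That makes 2.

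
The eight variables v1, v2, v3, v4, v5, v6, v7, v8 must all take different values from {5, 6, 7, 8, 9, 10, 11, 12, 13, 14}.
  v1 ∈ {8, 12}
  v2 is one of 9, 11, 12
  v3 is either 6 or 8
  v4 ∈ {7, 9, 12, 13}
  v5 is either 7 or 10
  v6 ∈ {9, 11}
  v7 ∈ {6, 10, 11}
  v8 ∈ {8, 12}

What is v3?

The 8 variables draw from only 8 values {6, 7, 8, 9, 10, 11, 12, 13}, so each is used; only v4 can be 13, hence v4 = 13.
Among the 7 still-open variables, 7 fits only v5 (and all 7 values in {6, 7, 8, 9, 10, 11, 12} must be used), so v5 = 7.
The 6 still-open variables together cover exactly {6, 8, 9, 10, 11, 12} — 6 values for 6 variables — and 10 appears only in v7's list, so v7 = 10.
The 5 still-open variables together cover exactly {6, 8, 9, 11, 12} — 5 values for 5 variables — and 6 appears only in v3's list, so v3 = 6.

6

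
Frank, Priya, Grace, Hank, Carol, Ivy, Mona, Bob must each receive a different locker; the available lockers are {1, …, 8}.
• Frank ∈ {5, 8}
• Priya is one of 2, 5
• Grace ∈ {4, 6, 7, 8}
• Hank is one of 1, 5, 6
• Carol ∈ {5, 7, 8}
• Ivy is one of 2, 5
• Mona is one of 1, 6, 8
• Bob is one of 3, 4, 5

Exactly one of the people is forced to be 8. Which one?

The 8 variables together cover exactly {1, 2, 3, 4, 5, 6, 7, 8} — 8 values for 8 variables — and 3 appears only in Bob's list, so Bob = 3.
The 7 still-open variables draw from only 7 values {1, 2, 4, 5, 6, 7, 8}, so each is used; only Grace can be 4, hence Grace = 4.
The 6 still-open variables together cover exactly {1, 2, 5, 6, 7, 8} — 6 values for 6 variables — and 7 appears only in Carol's list, so Carol = 7.
Priya and Ivy between them cover only {2, 5} — a naked pair. Remove those values from Frank, Hank.
So 8 goes to Frank.

Frank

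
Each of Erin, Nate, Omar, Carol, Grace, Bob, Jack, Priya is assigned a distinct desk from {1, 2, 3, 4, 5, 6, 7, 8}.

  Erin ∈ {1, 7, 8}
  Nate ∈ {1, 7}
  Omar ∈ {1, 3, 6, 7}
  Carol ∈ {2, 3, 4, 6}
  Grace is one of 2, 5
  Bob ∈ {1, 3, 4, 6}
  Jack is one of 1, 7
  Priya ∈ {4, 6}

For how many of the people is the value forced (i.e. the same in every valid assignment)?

3

The 8 variables draw from only 8 values {1, 2, 3, 4, 5, 6, 7, 8}, so each is used; only Grace can be 5, hence Grace = 5.
The 7 still-open variables together cover exactly {1, 2, 3, 4, 6, 7, 8} — 7 values for 7 variables — and 2 appears only in Carol's list, so Carol = 2.
The 6 still-open variables draw from only 6 values {1, 3, 4, 6, 7, 8}, so each is used; only Erin can be 8, hence Erin = 8.
The 2 variables Nate and Jack are confined to {1, 7}, which locks those values in; drop them from Omar, Bob.
Determined: Erin=8, Carol=2, Grace=5. The other people each still have more than one consistent value. That makes 3.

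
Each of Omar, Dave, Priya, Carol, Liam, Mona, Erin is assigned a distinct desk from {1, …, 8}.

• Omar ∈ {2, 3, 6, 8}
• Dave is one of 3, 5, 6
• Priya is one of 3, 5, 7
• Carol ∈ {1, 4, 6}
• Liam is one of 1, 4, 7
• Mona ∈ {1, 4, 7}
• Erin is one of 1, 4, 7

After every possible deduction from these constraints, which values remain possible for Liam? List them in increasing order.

1, 4, 7

Liam, Mona, Erin between them cover only {1, 4, 7} — a naked triple. Remove those values from Priya, Carol.
Carol has just one choice, so Carol = 6. Strike 6 from Omar, Dave.
Dave and Priya between them cover only {3, 5} — a naked pair. Remove those values from Omar.
No further eliminations apply; Liam can still be any of 1, 4, 7.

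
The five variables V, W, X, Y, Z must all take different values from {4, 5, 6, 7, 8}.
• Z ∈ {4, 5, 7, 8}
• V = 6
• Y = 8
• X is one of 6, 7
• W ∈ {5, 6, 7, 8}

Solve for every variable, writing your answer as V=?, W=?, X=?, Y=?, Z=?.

V's domain is down to {6}, so V = 6. Strike 6 from W, X.
X has just one choice, so X = 7. Remove 7 from W, Z.
That leaves Y = 8. Remove 8 from W, Z.
W's domain is down to {5}, so W = 5. Eliminate 5 elsewhere: Z.
Z has just one choice, so Z = 4.

V=6, W=5, X=7, Y=8, Z=4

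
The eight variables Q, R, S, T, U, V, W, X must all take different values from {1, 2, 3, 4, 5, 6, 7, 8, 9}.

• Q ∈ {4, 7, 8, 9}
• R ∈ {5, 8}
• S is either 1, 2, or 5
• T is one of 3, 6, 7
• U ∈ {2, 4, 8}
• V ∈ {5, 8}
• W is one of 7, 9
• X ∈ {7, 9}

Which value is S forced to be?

1

R and V between them cover only {5, 8} — a naked pair. Remove those values from Q, S, U.
W and X share exactly the 2 values {7, 9}; by pigeonhole those values go to them, so strike 7, 9 from Q, T.
Q has just one choice, so Q = 4. So U can't be 4.
U must be 2 (only option left). So S can't be 2.
So S = 1.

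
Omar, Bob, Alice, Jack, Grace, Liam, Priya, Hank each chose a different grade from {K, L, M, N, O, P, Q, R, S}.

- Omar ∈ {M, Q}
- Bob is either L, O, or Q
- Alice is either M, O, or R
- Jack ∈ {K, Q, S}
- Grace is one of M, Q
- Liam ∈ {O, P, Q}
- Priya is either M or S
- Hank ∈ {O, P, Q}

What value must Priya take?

The 8 variables together cover exactly {K, L, M, O, P, Q, R, S} — 8 values for 8 variables — and K appears only in Jack's list, so Jack = K.
The 7 still-open variables together cover exactly {L, M, O, P, Q, R, S} — 7 values for 7 variables — and L appears only in Bob's list, so Bob = L.
Among the 6 still-open variables, R fits only Alice (and all 6 values in {M, O, P, Q, R, S} must be used), so Alice = R.
Among the 5 still-open variables, S fits only Priya (and all 5 values in {M, O, P, Q, S} must be used), so Priya = S.

S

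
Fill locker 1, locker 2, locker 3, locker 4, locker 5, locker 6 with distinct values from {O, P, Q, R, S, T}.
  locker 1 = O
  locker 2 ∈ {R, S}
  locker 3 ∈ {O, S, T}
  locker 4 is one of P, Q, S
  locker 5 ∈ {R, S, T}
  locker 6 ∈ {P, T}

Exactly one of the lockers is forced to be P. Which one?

locker 1's domain is down to {O}, so locker 1 = O. Eliminate O elsewhere: locker 3.
The 5 still-open variables together cover exactly {P, Q, R, S, T} — 5 values for 5 variables — and Q appears only in locker 4's list, so locker 4 = Q.
The 4 still-open variables draw from only 4 values {P, R, S, T}, so each is used; only locker 6 can be P, hence locker 6 = P.

locker 6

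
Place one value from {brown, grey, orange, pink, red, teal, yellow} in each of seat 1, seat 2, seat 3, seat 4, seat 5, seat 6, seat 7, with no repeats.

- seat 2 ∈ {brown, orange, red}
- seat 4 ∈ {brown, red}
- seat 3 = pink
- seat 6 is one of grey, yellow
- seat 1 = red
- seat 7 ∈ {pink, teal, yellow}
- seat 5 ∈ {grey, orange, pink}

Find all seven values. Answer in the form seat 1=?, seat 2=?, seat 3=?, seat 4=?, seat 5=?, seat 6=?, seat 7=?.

seat 1 must be red (only option left). Strike red from seat 2, seat 4.
seat 3 must be pink (only option left). So seat 5, seat 7 can't be pink.
That leaves seat 4 = brown. Strike brown from seat 2.
seat 2 has just one choice, so seat 2 = orange. Strike orange from seat 5.
seat 5 has just one choice, so seat 5 = grey. So seat 6 can't be grey.
seat 6 has just one choice, so seat 6 = yellow. Strike yellow from seat 7.
seat 7 must be teal (only option left).

seat 1=red, seat 2=orange, seat 3=pink, seat 4=brown, seat 5=grey, seat 6=yellow, seat 7=teal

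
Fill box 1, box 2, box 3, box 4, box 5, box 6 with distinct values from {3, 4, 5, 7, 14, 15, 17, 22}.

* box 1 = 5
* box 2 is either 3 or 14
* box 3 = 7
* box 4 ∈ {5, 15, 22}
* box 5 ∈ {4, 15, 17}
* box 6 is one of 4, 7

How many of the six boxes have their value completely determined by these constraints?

3

box 1 has just one choice, so box 1 = 5. So box 4 can't be 5.
box 3 must be 7 (only option left). Remove 7 from box 6.
box 6 has just one choice, so box 6 = 4. Remove 4 from box 5.
Determined: box 1=5, box 3=7, box 6=4. The other boxes each still have more than one consistent value. That makes 3.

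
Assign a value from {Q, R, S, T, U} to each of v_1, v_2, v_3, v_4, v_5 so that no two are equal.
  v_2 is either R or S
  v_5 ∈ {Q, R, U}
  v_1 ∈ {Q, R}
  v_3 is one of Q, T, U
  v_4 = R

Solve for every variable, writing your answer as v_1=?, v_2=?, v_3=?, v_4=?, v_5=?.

v_1=Q, v_2=S, v_3=T, v_4=R, v_5=U

v_4's domain is down to {R}, so v_4 = R. Eliminate R elsewhere: v_1, v_2, v_5.
v_1 must be Q (only option left). Remove Q from v_3, v_5.
That leaves v_2 = S.
v_5 must be U (only option left). Remove U from v_3.
v_3's domain is down to {T}, so v_3 = T.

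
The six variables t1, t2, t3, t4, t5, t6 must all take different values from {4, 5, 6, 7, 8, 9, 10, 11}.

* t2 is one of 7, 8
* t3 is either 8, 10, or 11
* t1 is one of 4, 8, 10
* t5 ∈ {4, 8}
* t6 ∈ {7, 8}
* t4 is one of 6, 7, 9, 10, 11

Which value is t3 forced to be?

t2 and t6 between them cover only {7, 8} — a naked pair. Remove those values from t1, t3, t4, t5.
That leaves t5 = 4. Eliminate 4 elsewhere: t1.
t1 has just one choice, so t1 = 10. Remove 10 from t3, t4.
So t3 = 11.

11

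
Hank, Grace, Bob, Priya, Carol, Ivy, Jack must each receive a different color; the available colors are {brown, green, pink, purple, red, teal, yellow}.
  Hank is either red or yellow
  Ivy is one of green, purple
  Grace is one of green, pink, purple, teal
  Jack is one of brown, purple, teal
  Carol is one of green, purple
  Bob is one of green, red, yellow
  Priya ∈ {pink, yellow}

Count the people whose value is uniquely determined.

Among the 7 variables, brown fits only Jack (and all 7 values in {brown, green, pink, purple, red, teal, yellow} must be used), so Jack = brown.
The 6 still-open variables together cover exactly {green, pink, purple, red, teal, yellow} — 6 values for 6 variables — and teal appears only in Grace's list, so Grace = teal.
Among the 5 still-open variables, pink fits only Priya (and all 5 values in {green, pink, purple, red, yellow} must be used), so Priya = pink.
Carol and Ivy between them cover only {green, purple} — a naked pair. Remove those values from Bob.
Determined: Grace=teal, Priya=pink, Jack=brown. The other people each still have more than one consistent value. That makes 3.

3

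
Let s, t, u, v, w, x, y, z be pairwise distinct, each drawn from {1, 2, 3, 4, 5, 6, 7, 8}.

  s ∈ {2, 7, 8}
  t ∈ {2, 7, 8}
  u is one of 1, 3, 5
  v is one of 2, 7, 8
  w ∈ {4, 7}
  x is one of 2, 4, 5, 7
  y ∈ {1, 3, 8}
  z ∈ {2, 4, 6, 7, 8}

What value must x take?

5

The 8 variables together cover exactly {1, 2, 3, 4, 5, 6, 7, 8} — 8 values for 8 variables — and 6 appears only in z's list, so z = 6.
s, t, v share exactly the 3 values {2, 7, 8}; by pigeonhole those values go to them, so strike 2, 7, 8 from w, x, y.
w must be 4 (only option left). Strike 4 from x.
So x = 5.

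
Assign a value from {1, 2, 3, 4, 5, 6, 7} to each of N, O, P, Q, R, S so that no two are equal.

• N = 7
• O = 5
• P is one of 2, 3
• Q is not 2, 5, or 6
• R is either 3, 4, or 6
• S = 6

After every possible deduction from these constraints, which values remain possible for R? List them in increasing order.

3, 4

N's domain is down to {7}, so N = 7. Strike 7 from Q.
O has just one choice, so O = 5.
S has just one choice, so S = 6. Strike 6 from R.
No further eliminations apply; R can still be any of 3, 4.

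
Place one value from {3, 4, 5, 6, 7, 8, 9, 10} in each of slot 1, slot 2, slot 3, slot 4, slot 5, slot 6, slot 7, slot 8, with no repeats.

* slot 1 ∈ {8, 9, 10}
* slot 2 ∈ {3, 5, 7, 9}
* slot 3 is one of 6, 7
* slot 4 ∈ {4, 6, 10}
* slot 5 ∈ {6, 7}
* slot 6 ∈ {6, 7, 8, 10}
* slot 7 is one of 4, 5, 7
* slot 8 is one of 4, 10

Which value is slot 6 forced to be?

8

The 8 variables together cover exactly {3, 4, 5, 6, 7, 8, 9, 10} — 8 values for 8 variables — and 3 appears only in slot 2's list, so slot 2 = 3.
The 7 still-open variables together cover exactly {4, 5, 6, 7, 8, 9, 10} — 7 values for 7 variables — and 5 appears only in slot 7's list, so slot 7 = 5.
Among the 6 still-open variables, 9 fits only slot 1 (and all 6 values in {4, 6, 7, 8, 9, 10} must be used), so slot 1 = 9.
The 5 still-open variables draw from only 5 values {4, 6, 7, 8, 10}, so each is used; only slot 6 can be 8, hence slot 6 = 8.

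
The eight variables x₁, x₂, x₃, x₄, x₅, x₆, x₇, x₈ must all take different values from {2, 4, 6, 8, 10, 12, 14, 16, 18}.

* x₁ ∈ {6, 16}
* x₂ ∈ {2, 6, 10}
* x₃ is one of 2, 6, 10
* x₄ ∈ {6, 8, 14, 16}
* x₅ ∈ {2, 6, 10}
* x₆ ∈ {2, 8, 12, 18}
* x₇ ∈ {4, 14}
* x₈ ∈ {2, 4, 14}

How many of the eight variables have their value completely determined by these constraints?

2

x₂, x₃, x₅ between them cover only {2, 6, 10} — a naked triple. Remove those values from x₁, x₄, x₆, x₈.
That leaves x₁ = 16. Eliminate 16 elsewhere: x₄.
x₇ and x₈ between them cover only {4, 14} — a naked pair. Remove those values from x₄.
x₄ has just one choice, so x₄ = 8. So x₆ can't be 8.
Determined: x₁=16, x₄=8. The other variables each still have more than one consistent value. That makes 2.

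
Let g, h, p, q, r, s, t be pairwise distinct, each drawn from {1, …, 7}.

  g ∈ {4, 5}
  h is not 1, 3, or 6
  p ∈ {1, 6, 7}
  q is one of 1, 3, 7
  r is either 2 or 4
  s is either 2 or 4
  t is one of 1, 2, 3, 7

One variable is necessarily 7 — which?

The 7 variables draw from only 7 values {1, 2, 3, 4, 5, 6, 7}, so each is used; only p can be 6, hence p = 6.
r and s between them cover only {2, 4} — a naked pair. Remove those values from g, h, t.
That leaves g = 5. Eliminate 5 elsewhere: h.
So 7 goes to h.

h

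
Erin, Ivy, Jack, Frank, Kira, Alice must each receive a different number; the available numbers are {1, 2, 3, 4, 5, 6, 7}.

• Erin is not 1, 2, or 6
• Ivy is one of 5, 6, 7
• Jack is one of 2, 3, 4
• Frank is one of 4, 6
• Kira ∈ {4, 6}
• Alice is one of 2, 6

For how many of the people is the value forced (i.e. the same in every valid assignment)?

The 2 variables Frank and Kira are confined to {4, 6}, which locks those values in; drop them from Erin, Ivy, Jack, Alice.
That leaves Alice = 2. Eliminate 2 elsewhere: Jack.
Jack's domain is down to {3}, so Jack = 3. Strike 3 from Erin.
Determined: Jack=3, Alice=2. The other people each still have more than one consistent value. That makes 2.

2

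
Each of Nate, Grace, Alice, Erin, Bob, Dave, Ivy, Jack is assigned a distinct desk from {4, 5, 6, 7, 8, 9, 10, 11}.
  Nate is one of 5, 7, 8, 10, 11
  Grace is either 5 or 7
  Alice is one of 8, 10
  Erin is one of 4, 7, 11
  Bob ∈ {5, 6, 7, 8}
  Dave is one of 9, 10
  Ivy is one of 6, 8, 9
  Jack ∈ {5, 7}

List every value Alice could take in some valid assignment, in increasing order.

The 8 variables together cover exactly {4, 5, 6, 7, 8, 9, 10, 11} — 8 values for 8 variables — and 4 appears only in Erin's list, so Erin = 4.
The 7 still-open variables together cover exactly {5, 6, 7, 8, 9, 10, 11} — 7 values for 7 variables — and 11 appears only in Nate's list, so Nate = 11.
The 2 variables Grace and Jack are confined to {5, 7}, which locks those values in; drop them from Bob.
No further eliminations apply; Alice can still be any of 8, 10.

8, 10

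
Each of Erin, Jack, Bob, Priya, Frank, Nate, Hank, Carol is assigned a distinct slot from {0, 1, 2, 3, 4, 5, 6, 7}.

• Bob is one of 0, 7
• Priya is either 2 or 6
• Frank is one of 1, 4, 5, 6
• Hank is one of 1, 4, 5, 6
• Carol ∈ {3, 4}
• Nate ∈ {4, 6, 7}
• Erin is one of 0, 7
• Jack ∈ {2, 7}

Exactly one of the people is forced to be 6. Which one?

Priya

The 8 variables together cover exactly {0, 1, 2, 3, 4, 5, 6, 7} — 8 values for 8 variables — and 3 appears only in Carol's list, so Carol = 3.
Erin and Bob between them cover only {0, 7} — a naked pair. Remove those values from Jack, Nate.
Jack must be 2 (only option left). Remove 2 from Priya.
So 6 goes to Priya.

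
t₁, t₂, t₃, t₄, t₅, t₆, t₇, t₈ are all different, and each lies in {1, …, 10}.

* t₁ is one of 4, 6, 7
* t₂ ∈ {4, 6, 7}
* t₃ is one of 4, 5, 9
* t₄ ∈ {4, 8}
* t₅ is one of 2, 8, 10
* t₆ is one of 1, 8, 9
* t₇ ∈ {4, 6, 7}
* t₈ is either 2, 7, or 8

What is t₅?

10

The 3 variables t₁, t₂, t₇ are confined to {4, 6, 7}, which locks those values in; drop them from t₃, t₄, t₈.
t₄ has just one choice, so t₄ = 8. Strike 8 from t₅, t₆, t₈.
That leaves t₈ = 2. Eliminate 2 elsewhere: t₅.
So t₅ = 10.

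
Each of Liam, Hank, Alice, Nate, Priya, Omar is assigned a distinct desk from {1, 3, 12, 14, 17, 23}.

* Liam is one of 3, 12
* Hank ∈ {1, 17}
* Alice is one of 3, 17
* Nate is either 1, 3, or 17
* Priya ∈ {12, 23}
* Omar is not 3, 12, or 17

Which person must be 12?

Liam

Among the 6 variables, 14 fits only Omar (and all 6 values in {1, 3, 12, 14, 17, 23} must be used), so Omar = 14.
Among the 5 still-open variables, 23 fits only Priya (and all 5 values in {1, 3, 12, 17, 23} must be used), so Priya = 23.
Among the 4 still-open variables, 12 fits only Liam (and all 4 values in {1, 3, 12, 17} must be used), so Liam = 12.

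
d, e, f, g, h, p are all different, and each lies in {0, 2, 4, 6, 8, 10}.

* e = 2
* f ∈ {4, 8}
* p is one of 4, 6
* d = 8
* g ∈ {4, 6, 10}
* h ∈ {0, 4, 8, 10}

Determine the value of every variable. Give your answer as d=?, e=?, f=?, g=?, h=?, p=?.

d=8, e=2, f=4, g=10, h=0, p=6

d must be 8 (only option left). Remove 8 from f, h.
e has just one choice, so e = 2.
f's domain is down to {4}, so f = 4. Strike 4 from g, h, p.
p's domain is down to {6}, so p = 6. So g can't be 6.
g has just one choice, so g = 10. So h can't be 10.
h has just one choice, so h = 0.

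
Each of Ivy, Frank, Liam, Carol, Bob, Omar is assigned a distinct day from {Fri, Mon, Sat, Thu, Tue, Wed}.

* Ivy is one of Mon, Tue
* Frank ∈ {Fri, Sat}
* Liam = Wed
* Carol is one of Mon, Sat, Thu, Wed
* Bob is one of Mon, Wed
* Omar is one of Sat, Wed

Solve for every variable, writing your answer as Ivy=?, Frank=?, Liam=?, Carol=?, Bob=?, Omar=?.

Liam must be Wed (only option left). Remove Wed from Carol, Bob, Omar.
Bob has just one choice, so Bob = Mon. Eliminate Mon elsewhere: Ivy, Carol.
Omar must be Sat (only option left). Strike Sat from Frank, Carol.
Ivy's domain is down to {Tue}, so Ivy = Tue.
Frank's domain is down to {Fri}, so Frank = Fri.
Carol has just one choice, so Carol = Thu.

Ivy=Tue, Frank=Fri, Liam=Wed, Carol=Thu, Bob=Mon, Omar=Sat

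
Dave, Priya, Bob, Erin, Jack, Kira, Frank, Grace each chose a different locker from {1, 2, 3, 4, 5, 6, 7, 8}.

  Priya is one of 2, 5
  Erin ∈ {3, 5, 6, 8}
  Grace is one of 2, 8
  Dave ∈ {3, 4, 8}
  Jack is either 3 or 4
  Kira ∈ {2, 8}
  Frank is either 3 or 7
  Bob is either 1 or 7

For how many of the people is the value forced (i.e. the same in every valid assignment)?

The 8 variables draw from only 8 values {1, 2, 3, 4, 5, 6, 7, 8}, so each is used; only Bob can be 1, hence Bob = 1.
The 7 still-open variables draw from only 7 values {2, 3, 4, 5, 6, 7, 8}, so each is used; only Erin can be 6, hence Erin = 6.
The 6 still-open variables draw from only 6 values {2, 3, 4, 5, 7, 8}, so each is used; only Priya can be 5, hence Priya = 5.
Among the 5 still-open variables, 7 fits only Frank (and all 5 values in {2, 3, 4, 7, 8} must be used), so Frank = 7.
The 2 variables Kira and Grace are confined to {2, 8}, which locks those values in; drop them from Dave.
Determined: Priya=5, Bob=1, Erin=6, Frank=7. The other people each still have more than one consistent value. That makes 4.

4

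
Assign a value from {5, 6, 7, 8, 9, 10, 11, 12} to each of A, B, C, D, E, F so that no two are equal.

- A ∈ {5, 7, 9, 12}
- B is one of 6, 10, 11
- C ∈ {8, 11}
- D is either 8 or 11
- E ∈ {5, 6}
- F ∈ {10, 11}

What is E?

5

C and D between them cover only {8, 11} — a naked pair. Remove those values from B, F.
F's domain is down to {10}, so F = 10. So B can't be 10.
That leaves B = 6. Remove 6 from E.
So E = 5.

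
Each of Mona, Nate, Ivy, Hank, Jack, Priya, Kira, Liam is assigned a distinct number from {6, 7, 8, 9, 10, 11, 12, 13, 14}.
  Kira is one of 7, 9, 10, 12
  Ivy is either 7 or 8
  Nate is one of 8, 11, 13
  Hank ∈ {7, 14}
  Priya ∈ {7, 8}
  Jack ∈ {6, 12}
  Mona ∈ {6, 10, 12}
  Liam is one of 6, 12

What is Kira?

9

Ivy and Priya between them cover only {7, 8} — a naked pair. Remove those values from Nate, Hank, Kira.
Hank has just one choice, so Hank = 14.
Jack and Liam between them cover only {6, 12} — a naked pair. Remove those values from Mona, Kira.
Mona has just one choice, so Mona = 10. Eliminate 10 elsewhere: Kira.
So Kira = 9.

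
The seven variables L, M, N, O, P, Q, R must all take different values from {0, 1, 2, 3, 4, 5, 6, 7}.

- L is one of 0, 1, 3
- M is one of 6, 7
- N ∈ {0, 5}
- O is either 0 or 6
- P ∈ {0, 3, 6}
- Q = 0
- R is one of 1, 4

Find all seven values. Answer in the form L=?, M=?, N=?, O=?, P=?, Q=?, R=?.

L=1, M=7, N=5, O=6, P=3, Q=0, R=4

Q has just one choice, so Q = 0. Eliminate 0 elsewhere: L, N, O, P.
N must be 5 (only option left).
O must be 6 (only option left). Eliminate 6 elsewhere: M, P.
That leaves P = 3. Strike 3 from L.
L's domain is down to {1}, so L = 1. Eliminate 1 elsewhere: R.
M must be 7 (only option left).
R has just one choice, so R = 4.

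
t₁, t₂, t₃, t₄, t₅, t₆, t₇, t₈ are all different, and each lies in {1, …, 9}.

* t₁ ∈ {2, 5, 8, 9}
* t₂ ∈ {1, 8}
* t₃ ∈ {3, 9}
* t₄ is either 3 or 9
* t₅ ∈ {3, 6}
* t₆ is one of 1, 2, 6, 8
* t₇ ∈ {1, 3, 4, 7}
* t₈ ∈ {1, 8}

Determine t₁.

The 2 variables t₂ and t₈ are confined to {1, 8}, which locks those values in; drop them from t₁, t₆, t₇.
t₃ and t₄ between them cover only {3, 9} — a naked pair. Remove those values from t₁, t₅, t₇.
That leaves t₅ = 6. Strike 6 from t₆.
That leaves t₆ = 2. Remove 2 from t₁.
So t₁ = 5.

5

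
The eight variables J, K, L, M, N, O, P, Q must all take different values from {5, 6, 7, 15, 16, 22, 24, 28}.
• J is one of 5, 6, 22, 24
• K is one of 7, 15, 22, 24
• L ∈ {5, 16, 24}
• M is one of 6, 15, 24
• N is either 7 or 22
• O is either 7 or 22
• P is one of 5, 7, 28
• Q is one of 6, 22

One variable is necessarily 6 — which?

Among the 8 variables, 16 fits only L (and all 8 values in {5, 6, 7, 15, 16, 22, 24, 28} must be used), so L = 16.
The 7 still-open variables together cover exactly {5, 6, 7, 15, 22, 24, 28} — 7 values for 7 variables — and 28 appears only in P's list, so P = 28.
The 6 still-open variables together cover exactly {5, 6, 7, 15, 22, 24} — 6 values for 6 variables — and 5 appears only in J's list, so J = 5.
N and O share exactly the 2 values {7, 22}; by pigeonhole those values go to them, so strike 7, 22 from K, Q.
So 6 goes to Q.

Q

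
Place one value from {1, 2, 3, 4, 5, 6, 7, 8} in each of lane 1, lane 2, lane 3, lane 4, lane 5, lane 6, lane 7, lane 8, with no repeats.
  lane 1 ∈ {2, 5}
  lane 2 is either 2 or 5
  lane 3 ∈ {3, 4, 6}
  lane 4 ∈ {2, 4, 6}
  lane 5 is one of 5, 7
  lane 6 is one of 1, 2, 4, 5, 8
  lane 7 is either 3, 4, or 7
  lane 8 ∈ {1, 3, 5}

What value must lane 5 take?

The 8 variables together cover exactly {1, 2, 3, 4, 5, 6, 7, 8} — 8 values for 8 variables — and 8 appears only in lane 6's list, so lane 6 = 8.
The 7 still-open variables draw from only 7 values {1, 2, 3, 4, 5, 6, 7}, so each is used; only lane 8 can be 1, hence lane 8 = 1.
lane 1 and lane 2 between them cover only {2, 5} — a naked pair. Remove those values from lane 4, lane 5.
So lane 5 = 7.

7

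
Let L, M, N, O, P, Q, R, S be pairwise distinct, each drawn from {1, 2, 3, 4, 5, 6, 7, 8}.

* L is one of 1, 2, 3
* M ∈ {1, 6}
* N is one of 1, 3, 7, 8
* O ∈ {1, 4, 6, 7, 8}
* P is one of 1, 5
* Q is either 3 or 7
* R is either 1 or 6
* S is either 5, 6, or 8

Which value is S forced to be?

8

The 8 variables together cover exactly {1, 2, 3, 4, 5, 6, 7, 8} — 8 values for 8 variables — and 2 appears only in L's list, so L = 2.
Among the 7 still-open variables, 4 fits only O (and all 7 values in {1, 3, 4, 5, 6, 7, 8} must be used), so O = 4.
The 2 variables M and R are confined to {1, 6}, which locks those values in; drop them from N, P, S.
That leaves P = 5. Strike 5 from S.
So S = 8.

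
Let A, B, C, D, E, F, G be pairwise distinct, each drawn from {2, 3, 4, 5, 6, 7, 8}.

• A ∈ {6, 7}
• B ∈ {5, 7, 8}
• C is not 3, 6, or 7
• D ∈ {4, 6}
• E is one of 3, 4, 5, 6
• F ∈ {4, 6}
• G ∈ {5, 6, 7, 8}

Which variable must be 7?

A

The 7 variables draw from only 7 values {2, 3, 4, 5, 6, 7, 8}, so each is used; only C can be 2, hence C = 2.
The 6 still-open variables draw from only 6 values {3, 4, 5, 6, 7, 8}, so each is used; only E can be 3, hence E = 3.
D and F share exactly the 2 values {4, 6}; by pigeonhole those values go to them, so strike 4, 6 from A, G.
So 7 goes to A.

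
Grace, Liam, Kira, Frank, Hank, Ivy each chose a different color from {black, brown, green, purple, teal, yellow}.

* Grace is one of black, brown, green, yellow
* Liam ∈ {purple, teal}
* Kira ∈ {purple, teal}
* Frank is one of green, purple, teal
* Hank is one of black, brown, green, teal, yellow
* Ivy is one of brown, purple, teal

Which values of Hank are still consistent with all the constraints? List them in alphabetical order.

The 2 variables Liam and Kira are confined to {purple, teal}, which locks those values in; drop them from Frank, Hank, Ivy.
Frank's domain is down to {green}, so Frank = green. Eliminate green elsewhere: Grace, Hank.
Ivy must be brown (only option left). Strike brown from Grace, Hank.
No further eliminations apply; Hank can still be any of black, yellow.

black, yellow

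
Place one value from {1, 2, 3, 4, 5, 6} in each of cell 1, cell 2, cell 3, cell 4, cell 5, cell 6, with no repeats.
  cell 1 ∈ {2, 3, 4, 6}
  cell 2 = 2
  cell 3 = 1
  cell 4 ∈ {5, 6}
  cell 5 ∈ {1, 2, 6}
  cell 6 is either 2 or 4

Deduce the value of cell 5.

6

cell 2 has just one choice, so cell 2 = 2. Strike 2 from cell 1, cell 5, cell 6.
cell 3 has just one choice, so cell 3 = 1. Eliminate 1 elsewhere: cell 5.
So cell 5 = 6.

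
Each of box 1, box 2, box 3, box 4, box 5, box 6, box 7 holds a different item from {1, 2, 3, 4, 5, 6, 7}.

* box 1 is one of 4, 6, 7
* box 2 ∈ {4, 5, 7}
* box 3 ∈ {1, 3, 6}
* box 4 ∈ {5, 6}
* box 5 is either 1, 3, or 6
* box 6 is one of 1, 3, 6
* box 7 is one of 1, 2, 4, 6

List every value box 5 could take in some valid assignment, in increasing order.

1, 3, 6

Among the 7 variables, 2 fits only box 7 (and all 7 values in {1, 2, 3, 4, 5, 6, 7} must be used), so box 7 = 2.
box 3, box 5, box 6 between them cover only {1, 3, 6} — a naked triple. Remove those values from box 1, box 4.
That leaves box 4 = 5. So box 2 can't be 5.
No further eliminations apply; box 5 can still be any of 1, 3, 6.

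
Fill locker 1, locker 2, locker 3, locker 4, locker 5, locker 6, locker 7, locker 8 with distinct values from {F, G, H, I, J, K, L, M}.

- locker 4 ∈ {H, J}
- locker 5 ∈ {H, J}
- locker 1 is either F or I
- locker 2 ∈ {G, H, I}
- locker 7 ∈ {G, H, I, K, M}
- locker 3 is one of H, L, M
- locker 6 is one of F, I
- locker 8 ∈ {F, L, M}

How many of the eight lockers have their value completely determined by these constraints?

The 8 variables draw from only 8 values {F, G, H, I, J, K, L, M}, so each is used; only locker 7 can be K, hence locker 7 = K.
The 7 still-open variables draw from only 7 values {F, G, H, I, J, L, M}, so each is used; only locker 2 can be G, hence locker 2 = G.
locker 1 and locker 6 between them cover only {F, I} — a naked pair. Remove those values from locker 8.
locker 4 and locker 5 between them cover only {H, J} — a naked pair. Remove those values from locker 3.
Determined: locker 2=G, locker 7=K. The other lockers each still have more than one consistent value. That makes 2.

2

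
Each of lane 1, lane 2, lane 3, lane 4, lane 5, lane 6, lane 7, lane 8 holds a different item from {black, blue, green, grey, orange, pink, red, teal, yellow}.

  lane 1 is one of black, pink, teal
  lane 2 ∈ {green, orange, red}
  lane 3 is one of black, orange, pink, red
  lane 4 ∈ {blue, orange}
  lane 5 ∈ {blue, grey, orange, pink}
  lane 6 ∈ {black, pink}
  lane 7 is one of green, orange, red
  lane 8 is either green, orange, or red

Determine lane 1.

The 8 variables draw from only 8 values {black, blue, green, grey, orange, pink, red, teal}, so each is used; only lane 5 can be grey, hence lane 5 = grey.
Among the 7 still-open variables, blue fits only lane 4 (and all 7 values in {black, blue, green, orange, pink, red, teal} must be used), so lane 4 = blue.
The 6 still-open variables together cover exactly {black, green, orange, pink, red, teal} — 6 values for 6 variables — and teal appears only in lane 1's list, so lane 1 = teal.

teal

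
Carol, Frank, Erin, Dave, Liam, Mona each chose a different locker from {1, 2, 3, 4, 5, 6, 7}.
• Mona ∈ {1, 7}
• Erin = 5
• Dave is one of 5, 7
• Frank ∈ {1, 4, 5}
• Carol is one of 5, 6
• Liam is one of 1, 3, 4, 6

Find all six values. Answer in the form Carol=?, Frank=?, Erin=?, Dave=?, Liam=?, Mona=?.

Erin has just one choice, so Erin = 5. Strike 5 from Carol, Frank, Dave.
That leaves Dave = 7. Strike 7 from Mona.
Mona's domain is down to {1}, so Mona = 1. Strike 1 from Frank, Liam.
Carol's domain is down to {6}, so Carol = 6. Strike 6 from Liam.
Frank must be 4 (only option left). Eliminate 4 elsewhere: Liam.
Liam's domain is down to {3}, so Liam = 3.

Carol=6, Frank=4, Erin=5, Dave=7, Liam=3, Mona=1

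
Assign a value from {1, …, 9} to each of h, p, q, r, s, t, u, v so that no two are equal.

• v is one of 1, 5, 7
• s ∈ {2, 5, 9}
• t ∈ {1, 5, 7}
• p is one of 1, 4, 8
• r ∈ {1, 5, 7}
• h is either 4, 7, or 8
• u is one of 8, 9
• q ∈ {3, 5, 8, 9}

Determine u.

9

The 8 variables draw from only 8 values {1, 2, 3, 4, 5, 7, 8, 9}, so each is used; only s can be 2, hence s = 2.
The 7 still-open variables together cover exactly {1, 3, 4, 5, 7, 8, 9} — 7 values for 7 variables — and 3 appears only in q's list, so q = 3.
The 6 still-open variables draw from only 6 values {1, 4, 5, 7, 8, 9}, so each is used; only u can be 9, hence u = 9.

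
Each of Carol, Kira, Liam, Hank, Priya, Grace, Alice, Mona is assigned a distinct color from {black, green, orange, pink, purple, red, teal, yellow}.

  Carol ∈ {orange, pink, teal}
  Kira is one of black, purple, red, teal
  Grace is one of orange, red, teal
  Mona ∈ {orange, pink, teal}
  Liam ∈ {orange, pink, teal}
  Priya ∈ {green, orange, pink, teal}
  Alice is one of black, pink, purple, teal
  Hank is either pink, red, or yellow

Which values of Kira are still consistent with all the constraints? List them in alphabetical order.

black, purple

The 8 variables draw from only 8 values {black, green, orange, pink, purple, red, teal, yellow}, so each is used; only Priya can be green, hence Priya = green.
The 7 still-open variables together cover exactly {black, orange, pink, purple, red, teal, yellow} — 7 values for 7 variables — and yellow appears only in Hank's list, so Hank = yellow.
Carol, Liam, Mona share exactly the 3 values {orange, pink, teal}; by pigeonhole those values go to them, so strike orange, pink, teal from Kira, Grace, Alice.
Grace must be red (only option left). So Kira can't be red.
No further eliminations apply; Kira can still be any of black, purple.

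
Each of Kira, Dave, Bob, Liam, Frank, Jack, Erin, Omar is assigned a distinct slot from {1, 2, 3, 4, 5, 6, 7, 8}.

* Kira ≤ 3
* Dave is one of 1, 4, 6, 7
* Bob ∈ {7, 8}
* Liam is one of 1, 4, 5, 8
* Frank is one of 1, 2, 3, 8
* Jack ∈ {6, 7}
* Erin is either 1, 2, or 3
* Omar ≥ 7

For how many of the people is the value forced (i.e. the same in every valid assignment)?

3

The 8 variables draw from only 8 values {1, 2, 3, 4, 5, 6, 7, 8}, so each is used; only Liam can be 5, hence Liam = 5.
Among the 7 still-open variables, 4 fits only Dave (and all 7 values in {1, 2, 3, 4, 6, 7, 8} must be used), so Dave = 4.
The 6 still-open variables together cover exactly {1, 2, 3, 6, 7, 8} — 6 values for 6 variables — and 6 appears only in Jack's list, so Jack = 6.
Bob and Omar between them cover only {7, 8} — a naked pair. Remove those values from Frank.
Determined: Dave=4, Liam=5, Jack=6. The other people each still have more than one consistent value. That makes 3.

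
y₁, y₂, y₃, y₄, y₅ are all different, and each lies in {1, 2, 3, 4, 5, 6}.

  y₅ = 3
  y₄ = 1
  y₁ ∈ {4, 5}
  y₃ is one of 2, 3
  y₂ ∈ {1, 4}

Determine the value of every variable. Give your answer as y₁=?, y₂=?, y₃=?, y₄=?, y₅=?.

y₁=5, y₂=4, y₃=2, y₄=1, y₅=3

y₄ must be 1 (only option left). Remove 1 from y₂.
y₅'s domain is down to {3}, so y₅ = 3. Strike 3 from y₃.
y₂ must be 4 (only option left). Strike 4 from y₁.
y₃ must be 2 (only option left).
That leaves y₁ = 5.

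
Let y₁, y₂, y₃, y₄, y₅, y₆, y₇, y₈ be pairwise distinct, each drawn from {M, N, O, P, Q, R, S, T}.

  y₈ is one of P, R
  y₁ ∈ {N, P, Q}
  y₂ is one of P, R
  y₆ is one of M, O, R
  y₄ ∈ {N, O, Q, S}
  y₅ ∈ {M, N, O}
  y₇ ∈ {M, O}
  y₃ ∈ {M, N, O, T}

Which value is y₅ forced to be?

The 8 variables together cover exactly {M, N, O, P, Q, R, S, T} — 8 values for 8 variables — and S appears only in y₄'s list, so y₄ = S.
The 7 still-open variables together cover exactly {M, N, O, P, Q, R, T} — 7 values for 7 variables — and Q appears only in y₁'s list, so y₁ = Q.
Among the 6 still-open variables, T fits only y₃ (and all 6 values in {M, N, O, P, R, T} must be used), so y₃ = T.
The 5 still-open variables draw from only 5 values {M, N, O, P, R}, so each is used; only y₅ can be N, hence y₅ = N.

N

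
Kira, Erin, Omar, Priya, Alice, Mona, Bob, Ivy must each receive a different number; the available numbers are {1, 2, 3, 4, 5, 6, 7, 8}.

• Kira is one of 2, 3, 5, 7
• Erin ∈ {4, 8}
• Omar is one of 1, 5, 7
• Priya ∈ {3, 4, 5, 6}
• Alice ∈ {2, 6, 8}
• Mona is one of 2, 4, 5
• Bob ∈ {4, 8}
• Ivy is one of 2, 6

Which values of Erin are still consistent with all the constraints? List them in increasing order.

4, 8

The 8 variables together cover exactly {1, 2, 3, 4, 5, 6, 7, 8} — 8 values for 8 variables — and 1 appears only in Omar's list, so Omar = 1.
The 7 still-open variables draw from only 7 values {2, 3, 4, 5, 6, 7, 8}, so each is used; only Kira can be 7, hence Kira = 7.
The 6 still-open variables draw from only 6 values {2, 3, 4, 5, 6, 8}, so each is used; only Priya can be 3, hence Priya = 3.
The 5 still-open variables together cover exactly {2, 4, 5, 6, 8} — 5 values for 5 variables — and 5 appears only in Mona's list, so Mona = 5.
Erin and Bob between them cover only {4, 8} — a naked pair. Remove those values from Alice.
No further eliminations apply; Erin can still be any of 4, 8.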